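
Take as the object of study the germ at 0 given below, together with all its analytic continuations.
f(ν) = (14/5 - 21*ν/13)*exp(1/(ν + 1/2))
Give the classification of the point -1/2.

The point is an essential singularity.

The exponent 1/(ν - (-1/2)) has a pole at -1/2, so exp(1/(ν - (-1/2))) takes every nonzero value near it: an essential singularity (not a pole of any order).


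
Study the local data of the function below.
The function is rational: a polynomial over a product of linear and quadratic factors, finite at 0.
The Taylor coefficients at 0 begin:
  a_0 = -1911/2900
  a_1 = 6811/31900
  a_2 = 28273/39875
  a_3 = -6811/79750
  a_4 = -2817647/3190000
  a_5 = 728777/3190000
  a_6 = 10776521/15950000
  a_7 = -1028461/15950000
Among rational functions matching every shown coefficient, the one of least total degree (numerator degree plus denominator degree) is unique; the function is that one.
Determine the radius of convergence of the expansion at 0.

No rational of total degree below 6 reproduces all 8 coefficients; solving the [1/5] Pade equations on them gives f(η) = (-10*η/11 - 39/29)/((η + 1)*(η**2 + 10/7)**2), whose expansion matches every shown term.
Denominator factor (η**2 + 10/7)^2: discriminant -40/7, complex-conjugate roots ((1/7)*sqrt(70))*i and -((1/7)*sqrt(70))*i; poles of order 2, moduli (1/7)*sqrt(70) and (1/7)*sqrt(70).
Denominator factor (η + 1): pole of order 1 at -1, modulus 1.
The radius of convergence is the smallest modulus among the singular points: 1.

The radius of convergence is 1.


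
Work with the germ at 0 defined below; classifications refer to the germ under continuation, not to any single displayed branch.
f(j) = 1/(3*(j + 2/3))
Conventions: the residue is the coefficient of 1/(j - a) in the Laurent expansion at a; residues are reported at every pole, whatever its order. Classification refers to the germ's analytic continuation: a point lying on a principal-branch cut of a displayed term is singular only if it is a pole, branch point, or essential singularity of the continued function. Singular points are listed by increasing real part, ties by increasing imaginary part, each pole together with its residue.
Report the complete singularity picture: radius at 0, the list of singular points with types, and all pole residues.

Radius of convergence at 0: 2/3.
At -2/3: a pole of order 1; residue 1/3.

Denominator factor (j + 2/3): pole of order 1 at -2/3, modulus 2/3.
The radius of convergence is the smallest modulus among the singular points: 2/3.
At the order-1 pole -2/3 set g(j) = (j - (-2/3))*f(j) = 1/3.
Simple pole: residue = g(a) at a = -2/3, which is 1/3.


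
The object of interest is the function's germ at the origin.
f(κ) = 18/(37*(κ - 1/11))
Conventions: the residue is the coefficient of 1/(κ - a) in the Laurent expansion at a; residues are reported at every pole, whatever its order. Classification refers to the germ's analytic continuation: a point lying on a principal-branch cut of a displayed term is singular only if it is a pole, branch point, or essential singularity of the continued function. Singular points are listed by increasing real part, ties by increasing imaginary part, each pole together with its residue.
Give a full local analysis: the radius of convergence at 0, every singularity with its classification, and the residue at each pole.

Denominator factor (κ - 1/11): pole of order 1 at 1/11, modulus 1/11.
The radius of convergence is the smallest modulus among the singular points: 1/11.
At the order-1 pole 1/11 set g(κ) = (κ - (1/11))*f(κ) = 18/37.
Simple pole: residue = g(a) at a = 1/11, which is 18/37.

Radius of convergence at 0: 1/11.
At 1/11: a pole of order 1; residue 18/37.


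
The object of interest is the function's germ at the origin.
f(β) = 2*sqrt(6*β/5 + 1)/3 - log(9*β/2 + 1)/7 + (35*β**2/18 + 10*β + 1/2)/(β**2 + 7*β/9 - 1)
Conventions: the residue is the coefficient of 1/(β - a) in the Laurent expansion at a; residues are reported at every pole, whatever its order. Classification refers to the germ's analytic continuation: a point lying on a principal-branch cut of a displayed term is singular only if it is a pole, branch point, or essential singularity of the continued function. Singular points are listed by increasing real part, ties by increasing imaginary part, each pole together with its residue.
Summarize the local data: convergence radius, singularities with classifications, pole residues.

Radius of convergence at 0: 2/9.
At -7/18 - (1/18)*sqrt(373): a pole of order 1; residue 1375/324 + (2497/120852)*sqrt(373).
At -5/6: an algebraic (square-root) branch point.
At -2/9: a logarithmic branch point.
At -7/18 + (1/18)*sqrt(373): a pole of order 1; residue 1375/324 - (2497/120852)*sqrt(373).

Denominator factor (β**2 + 7*β/9 - 1): discriminant 373/81, real irrational roots -7/18 + (1/18)*sqrt(373) and -7/18 - (1/18)*sqrt(373); poles of order 1, moduli -7/18 + (1/18)*sqrt(373) and 7/18 + (1/18)*sqrt(373).
Branch term (-1/7)*log(1 - β/(-2/9)): its argument vanishes at β = -2/9, a logarithmic branch point, modulus 2/9.
Branch term (2/3)*sqrt(1 - β/(-5/6)): its argument vanishes at β = -5/6, a square-root branch point, modulus 5/6.
The radius of convergence is the smallest modulus among the singular points: 2/9.
The branch terms are analytic at -7/18 - (1/18)*sqrt(373) and contribute nothing to the residue; only the rational part matters.
The factor β**2 + 7*β/9 - 1 splits as (β - a)(β - a') with a = -7/18 - (1/18)*sqrt(373), a' = -7/18 + (1/18)*sqrt(373). At the order-1 pole a set g(β) = (β - a)*(rational part) = [35*β**2/18 + 10*β + 1/2] / (β - a').
Simple pole: residue = g(a) at a = -7/18 - (1/18)*sqrt(373), which is 1375/324 + (2497/120852)*sqrt(373).
The branch terms are analytic at -7/18 + (1/18)*sqrt(373) and contribute nothing to the residue; only the rational part matters.
The factor β**2 + 7*β/9 - 1 splits as (β - a)(β - a') with a = -7/18 + (1/18)*sqrt(373), a' = -7/18 - (1/18)*sqrt(373). At the order-1 pole a set g(β) = (β - a)*(rational part) = [35*β**2/18 + 10*β + 1/2] / (β - a').
Simple pole: residue = g(a) at a = -7/18 + (1/18)*sqrt(373), which is 1375/324 - (2497/120852)*sqrt(373).
List the singular points by increasing real part (a conjugate pair: the negative imaginary part first).


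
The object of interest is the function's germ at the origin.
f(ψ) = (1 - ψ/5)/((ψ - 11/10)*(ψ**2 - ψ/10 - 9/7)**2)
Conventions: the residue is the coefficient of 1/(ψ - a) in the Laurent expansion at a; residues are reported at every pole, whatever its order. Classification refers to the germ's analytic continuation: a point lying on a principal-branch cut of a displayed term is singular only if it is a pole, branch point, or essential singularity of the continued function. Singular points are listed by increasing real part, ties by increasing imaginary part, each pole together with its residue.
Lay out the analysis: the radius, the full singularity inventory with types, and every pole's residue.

Radius of convergence at 0: -1/20 + (1/140)*sqrt(25249).
At 1/20 - (1/140)*sqrt(25249): a pole of order 2; residue -147/13 + (11901029/169135837)*sqrt(25249).
At 11/10: a pole of order 1; residue 294/13.
At 1/20 + (1/140)*sqrt(25249): a pole of order 2; residue -147/13 - (11901029/169135837)*sqrt(25249).

Denominator factor (ψ**2 - ψ/10 - 9/7)^2: discriminant 3607/700, real irrational roots 1/20 + (1/140)*sqrt(25249) and 1/20 - (1/140)*sqrt(25249); poles of order 2, moduli 1/20 + (1/140)*sqrt(25249) and -1/20 + (1/140)*sqrt(25249).
Denominator factor (ψ - 11/10): pole of order 1 at 11/10, modulus 11/10.
The radius of convergence is the smallest modulus among the singular points: -1/20 + (1/140)*sqrt(25249).
The factor ψ**2 - ψ/10 - 9/7 splits as (ψ - a)(ψ - a') with a = 1/20 - (1/140)*sqrt(25249), a' = 1/20 + (1/140)*sqrt(25249). At the order-2 pole a set g(ψ) = (ψ - a)^2*f(ψ) = [(1 - ψ/5)/(ψ - 11/10)] / (ψ - a')^2.
Order-2 pole: residue = g'(a); g'(1/20 - (1/140)*sqrt(25249)) = -147/13 + (11901029/169135837)*sqrt(25249), so the residue is -147/13 + (11901029/169135837)*sqrt(25249).
At the order-1 pole 11/10 set g(ψ) = (ψ - (11/10))*f(ψ) = (1 - ψ/5)/(ψ**2 - ψ/10 - 9/7)**2.
Simple pole: residue = g(a) at a = 11/10, which is 294/13.
The factor ψ**2 - ψ/10 - 9/7 splits as (ψ - a)(ψ - a') with a = 1/20 + (1/140)*sqrt(25249), a' = 1/20 - (1/140)*sqrt(25249). At the order-2 pole a set g(ψ) = (ψ - a)^2*f(ψ) = [(1 - ψ/5)/(ψ - 11/10)] / (ψ - a')^2.
Order-2 pole: residue = g'(a); g'(1/20 + (1/140)*sqrt(25249)) = -147/13 - (11901029/169135837)*sqrt(25249), so the residue is -147/13 - (11901029/169135837)*sqrt(25249).
List the singular points by increasing real part (a conjugate pair: the negative imaginary part first).


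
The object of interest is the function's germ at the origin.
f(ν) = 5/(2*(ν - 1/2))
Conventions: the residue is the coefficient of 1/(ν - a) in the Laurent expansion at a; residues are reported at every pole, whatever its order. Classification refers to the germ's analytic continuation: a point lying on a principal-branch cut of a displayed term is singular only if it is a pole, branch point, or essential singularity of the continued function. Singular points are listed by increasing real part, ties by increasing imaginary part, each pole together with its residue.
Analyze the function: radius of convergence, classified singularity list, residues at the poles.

Radius of convergence at 0: 1/2.
At 1/2: a pole of order 1; residue 5/2.

Denominator factor (ν - 1/2): pole of order 1 at 1/2, modulus 1/2.
The radius of convergence is the smallest modulus among the singular points: 1/2.
At the order-1 pole 1/2 set g(ν) = (ν - (1/2))*f(ν) = 5/2.
Simple pole: residue = g(a) at a = 1/2, which is 5/2.


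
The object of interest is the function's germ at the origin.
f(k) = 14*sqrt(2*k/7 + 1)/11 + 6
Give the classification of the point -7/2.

The point is an algebraic (square-root) branch point.

The term (14/11)*sqrt(1 - k/(-7/2)) has argument 1 - -7/2/(-7/2) = 0 at -7/2: a square-root (algebraic, two-sheeted) branch point; the remaining terms are analytic or single-valued there.


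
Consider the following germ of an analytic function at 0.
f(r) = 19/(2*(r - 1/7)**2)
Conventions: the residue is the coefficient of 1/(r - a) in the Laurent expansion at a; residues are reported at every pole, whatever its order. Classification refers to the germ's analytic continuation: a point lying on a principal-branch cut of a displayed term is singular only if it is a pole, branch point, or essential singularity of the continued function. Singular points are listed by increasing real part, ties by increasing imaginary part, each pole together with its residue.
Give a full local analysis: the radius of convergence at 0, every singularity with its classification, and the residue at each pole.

Denominator factor (r - 1/7)^2: pole of order 2 at 1/7, modulus 1/7.
The radius of convergence is the smallest modulus among the singular points: 1/7.
At the order-2 pole 1/7 set g(r) = (r - (1/7))^2*f(r) = 19/2.
Order-2 pole: residue = g'(a); g'(1/7) = 0, so the residue is 0.

Radius of convergence at 0: 1/7.
At 1/7: a pole of order 2; residue 0.


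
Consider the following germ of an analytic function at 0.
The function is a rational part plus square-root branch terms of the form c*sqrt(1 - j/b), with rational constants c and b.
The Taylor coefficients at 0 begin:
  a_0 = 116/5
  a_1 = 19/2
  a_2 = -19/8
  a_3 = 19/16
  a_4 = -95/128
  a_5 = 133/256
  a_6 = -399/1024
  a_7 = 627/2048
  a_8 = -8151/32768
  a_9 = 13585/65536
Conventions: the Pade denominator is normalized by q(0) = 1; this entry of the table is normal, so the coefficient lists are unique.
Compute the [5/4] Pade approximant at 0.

Taylor coefficients needed (read off): a_0 = 116/5, a_1 = 19/2, a_2 = -19/8, a_3 = 19/16, a_4 = -95/128, a_5 = 133/256, a_6 = -399/1024, a_7 = 627/2048, a_8 = -8151/32768, a_9 = 13585/65536.
Write the denominator as Q(j) = 1 + q1*j + q2*j^2 + q3*j^3 + q4*j^4. Requiring Q*f - P = O(j^10) with deg P <= 5 kills the coefficients of j^6..j^9 in Q*f:
  j^6: a_6 + q1*a_5 + q2*a_4 + q3*a_3 + q4*a_2 = 0, i.e. -399/1024 + (133/256)*q1 + (-95/128)*q2 + (19/16)*q3 + (-19/8)*q4 = 0.
  j^7: a_7 + q1*a_6 + q2*a_5 + q3*a_4 + q4*a_3 = 0, i.e. 627/2048 + (-399/1024)*q1 + (133/256)*q2 + (-95/128)*q3 + (19/16)*q4 = 0.
  j^8: a_8 + q1*a_7 + q2*a_6 + q3*a_5 + q4*a_4 = 0, i.e. -8151/32768 + (627/2048)*q1 + (-399/1024)*q2 + (133/256)*q3 + (-95/128)*q4 = 0.
  j^9: a_9 + q1*a_8 + q2*a_7 + q3*a_6 + q4*a_5 = 0, i.e. 13585/65536 + (-8151/32768)*q1 + (627/2048)*q2 + (-399/1024)*q3 + (133/256)*q4 = 0.
Solving this linear system: q1 = 2, q2 = 21/16, q3 = 5/16, q4 = 5/256.
The numerator is Q*f truncated at degree 5: P0 = a_0 = 116/5; P1 = a_1 + q1*a_0 = 559/10; P2 = a_2 + q1*a_1 + q2*a_0 = 1883/40; P3 = a_3 + q1*a_2 + q2*a_1 + q3*a_0 = 517/32; P4 = a_4 + q1*a_3 + q2*a_2 + q3*a_1 + q4*a_0 = 31/16; P5 = a_5 + q1*a_4 + q2*a_3 + q3*a_2 + q4*a_1 = 19/512.

The Pade approximant has numerator coefficients [116/5, 559/10, 1883/40, 517/32, 31/16, 19/512]; denominator coefficients [1, 2, 21/16, 5/16, 5/256].


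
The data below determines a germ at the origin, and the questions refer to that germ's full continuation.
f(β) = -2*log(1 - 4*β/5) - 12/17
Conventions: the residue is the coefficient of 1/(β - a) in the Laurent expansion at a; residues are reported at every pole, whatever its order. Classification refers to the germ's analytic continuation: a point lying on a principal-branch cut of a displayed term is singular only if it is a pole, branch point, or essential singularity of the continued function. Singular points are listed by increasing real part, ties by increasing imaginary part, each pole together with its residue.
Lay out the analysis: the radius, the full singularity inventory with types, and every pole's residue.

Radius of convergence at 0: 5/4.
At 5/4: a logarithmic branch point.

Branch term (-2)*log(1 - β/(5/4)): its argument vanishes at β = 5/4, a logarithmic branch point, modulus 5/4.
The radius of convergence is the smallest modulus among the singular points: 5/4.


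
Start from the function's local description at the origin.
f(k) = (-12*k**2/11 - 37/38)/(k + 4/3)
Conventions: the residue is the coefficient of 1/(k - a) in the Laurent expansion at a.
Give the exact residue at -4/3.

The residue is -3653/1254.

At the order-1 pole -4/3 set g(k) = (k - (-4/3))*f(k) = -12*k**2/11 - 37/38.
Simple pole: residue = g(a) at a = -4/3, which is -3653/1254.


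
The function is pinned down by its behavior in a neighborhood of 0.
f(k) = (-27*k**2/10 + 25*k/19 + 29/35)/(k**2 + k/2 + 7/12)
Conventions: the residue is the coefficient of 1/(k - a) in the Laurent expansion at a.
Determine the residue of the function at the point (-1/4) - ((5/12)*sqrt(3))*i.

The factor k**2 + k/2 + 7/12 splits as (k - a)(k - a') with a = (-1/4) - ((5/12)*sqrt(3))*i, a' = (-1/4) + ((5/12)*sqrt(3))*i. At the order-1 pole a set g(k) = (k - a)*f(k) = [-27*k**2/10 + 25*k/19 + 29/35] / (k - a').
Simple pole: residue = g(a) at a = (-1/4) - ((5/12)*sqrt(3))*i, which is (1013/760) + ((18483/26600)*sqrt(3))*i.

The residue is (1013/760) + ((18483/26600)*sqrt(3))*i.


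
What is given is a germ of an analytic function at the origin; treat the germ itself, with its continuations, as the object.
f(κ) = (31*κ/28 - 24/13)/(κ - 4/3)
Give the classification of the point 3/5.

The point is a regular point.

Denominator factors: κ - 4/3 = -11/15 at κ = 3/5 — none vanishes.
So the germ continues analytically to 3/5.


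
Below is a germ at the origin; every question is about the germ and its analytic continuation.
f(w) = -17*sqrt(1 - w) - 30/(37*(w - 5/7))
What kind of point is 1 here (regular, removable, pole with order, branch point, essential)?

The term (-17)*sqrt(1 - w/(1)) has argument 1 - 1/(1) = 0 at 1: a square-root (algebraic, two-sheeted) branch point; the remaining terms are analytic or single-valued there.

The point is an algebraic (square-root) branch point.


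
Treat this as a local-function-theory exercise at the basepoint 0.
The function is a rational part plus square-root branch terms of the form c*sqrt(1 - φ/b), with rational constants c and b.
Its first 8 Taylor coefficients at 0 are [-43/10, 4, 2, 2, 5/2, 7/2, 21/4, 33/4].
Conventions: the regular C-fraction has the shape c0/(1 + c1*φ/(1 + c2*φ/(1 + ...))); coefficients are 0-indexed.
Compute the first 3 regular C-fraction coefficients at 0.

Taylor coefficients (read off): a_0 = -43/10, a_1 = 4, a_2 = 2.
c0 = a_0 = -43/10. Peel one level at a time: if S = 1 + c*φ/S' with S'(0) = 1, then c is the φ-coefficient of S and S' = c*φ/(S - 1).
S_1 = c0/f = 1 + (40/43)*φ + (2460/1849)*φ^2 + ...; c1 = 40/43.
S_2 = c1*φ/(S_1 - 1) = 1 + (-123/86)*φ + ...; c2 = -123/86.

The regular C-fraction coefficients are [-43/10, 40/43, -123/86].


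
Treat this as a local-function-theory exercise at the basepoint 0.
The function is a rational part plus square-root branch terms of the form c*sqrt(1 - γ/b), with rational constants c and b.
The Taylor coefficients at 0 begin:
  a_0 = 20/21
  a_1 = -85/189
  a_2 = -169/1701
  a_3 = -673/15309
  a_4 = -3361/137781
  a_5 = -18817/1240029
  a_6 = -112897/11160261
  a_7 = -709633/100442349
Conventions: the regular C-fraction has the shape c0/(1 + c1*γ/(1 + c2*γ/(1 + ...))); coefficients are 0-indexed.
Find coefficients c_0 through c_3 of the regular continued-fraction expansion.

Taylor coefficients (read off): a_0 = 20/21, a_1 = -85/189, a_2 = -169/1701, a_3 = -673/15309.
c0 = a_0 = 20/21. Peel one level at a time: if S = 1 + c*γ/S' with S'(0) = 1, then c is the γ-coefficient of S and S' = c*γ/(S - 1).
S_1 = c0/f = 1 + (17/36)*γ + (707/2160)*γ^2 + ...; c1 = 17/36.
S_2 = c1*γ/(S_1 - 1) = 1 + (-707/1020)*γ + (-9548/195075)*γ^2 + ...; c2 = -707/1020.
S_3 = c2*γ/(S_2 - 1) = 1 + (-5456/77265)*γ + ...; c3 = -5456/77265.

The regular C-fraction coefficients are [20/21, 17/36, -707/1020, -5456/77265].


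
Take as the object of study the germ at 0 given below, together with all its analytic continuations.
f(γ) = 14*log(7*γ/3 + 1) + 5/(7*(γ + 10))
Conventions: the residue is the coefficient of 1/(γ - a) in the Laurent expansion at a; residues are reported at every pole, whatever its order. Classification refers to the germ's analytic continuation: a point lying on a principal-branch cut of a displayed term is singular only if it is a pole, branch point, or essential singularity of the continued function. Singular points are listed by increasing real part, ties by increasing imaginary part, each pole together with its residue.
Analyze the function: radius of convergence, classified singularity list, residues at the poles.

Denominator factor (γ + 10): pole of order 1 at -10, modulus 10.
Branch term (14)*log(1 - γ/(-3/7)): its argument vanishes at γ = -3/7, a logarithmic branch point, modulus 3/7.
The radius of convergence is the smallest modulus among the singular points: 3/7.
The branch term is analytic at -10 and contributes nothing to the residue; only the rational part matters.
At the order-1 pole -10 set g(γ) = (γ - (-10))*(rational part) = 5/7.
Simple pole: residue = g(a) at a = -10, which is 5/7.
List the singular points by increasing real part (a conjugate pair: the negative imaginary part first).

Radius of convergence at 0: 3/7.
At -10: a pole of order 1; residue 5/7.
At -3/7: a logarithmic branch point.


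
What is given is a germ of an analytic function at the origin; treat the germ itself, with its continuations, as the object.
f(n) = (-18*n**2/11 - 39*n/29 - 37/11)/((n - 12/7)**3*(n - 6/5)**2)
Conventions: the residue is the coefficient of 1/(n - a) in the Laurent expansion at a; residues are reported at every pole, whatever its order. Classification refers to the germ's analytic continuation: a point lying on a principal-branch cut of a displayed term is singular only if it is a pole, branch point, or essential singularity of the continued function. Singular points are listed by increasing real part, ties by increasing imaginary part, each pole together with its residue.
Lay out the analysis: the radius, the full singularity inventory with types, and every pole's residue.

Radius of convergence at 0: 6/5.
At 6/5: a pole of order 2; residue 3943325225/11162448.
At 12/7: a pole of order 3; residue -3943325225/11162448.

Denominator factor (n - 6/5)^2: pole of order 2 at 6/5, modulus 6/5.
Denominator factor (n - 12/7)^3: pole of order 3 at 12/7, modulus 12/7.
The radius of convergence is the smallest modulus among the singular points: 6/5.
At the order-2 pole 6/5 set g(n) = (n - (6/5))^2*f(n) = (-18*n**2/11 - 39*n/29 - 37/11)/(n - 12/7)**3.
Order-2 pole: residue = g'(a); g'(6/5) = 3943325225/11162448, so the residue is 3943325225/11162448.
At the order-3 pole 12/7 set g(n) = (n - (12/7))^3*f(n) = (-18*n**2/11 - 39*n/29 - 37/11)/(n - 6/5)**2.
Order-3 pole: residue = g''(a)/2; g''(12/7) = -3943325225/5581224, so the residue is -3943325225/11162448.
List the singular points by increasing real part (a conjugate pair: the negative imaginary part first).


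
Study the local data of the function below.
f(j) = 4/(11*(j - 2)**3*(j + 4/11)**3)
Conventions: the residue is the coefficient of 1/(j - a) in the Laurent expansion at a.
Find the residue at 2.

At the order-3 pole 2 set g(j) = (j - (2))^3*f(j) = 4/(11*(j + 4/11)**3).
Order-3 pole: residue = g''(a)/2; g''(2) = 43923/742586, so the residue is 43923/1485172.

The residue is 43923/1485172.


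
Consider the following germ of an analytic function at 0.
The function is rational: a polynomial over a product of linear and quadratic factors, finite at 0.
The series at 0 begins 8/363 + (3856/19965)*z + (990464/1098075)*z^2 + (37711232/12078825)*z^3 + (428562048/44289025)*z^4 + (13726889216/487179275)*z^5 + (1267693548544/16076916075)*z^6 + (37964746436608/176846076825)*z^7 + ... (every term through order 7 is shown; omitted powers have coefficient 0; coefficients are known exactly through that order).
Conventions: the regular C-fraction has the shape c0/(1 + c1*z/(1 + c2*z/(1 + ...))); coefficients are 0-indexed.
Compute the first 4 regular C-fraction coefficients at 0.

The regular C-fraction coefficients are [8/363, -482/55, 54258/13255, -165329676/119864965].

Taylor coefficients (read off): a_0 = 8/363, a_1 = 3856/19965, a_2 = 990464/1098075, a_3 = 37711232/12078825.
c0 = a_0 = 8/363. Peel one level at a time: if S = 1 + c*z/S' with S'(0) = 1, then c is the z-coefficient of S and S' = c*z/(S - 1).
S_1 = c0/f = 1 + (-482/55)*z + (108516/3025)*z^2 + ...; c1 = -482/55.
S_2 = c1*z/(S_1 - 1) = 1 + (54258/13255)*z + (991978056/175695025)*z^2 + ...; c2 = 54258/13255.
S_3 = c2*z/(S_2 - 1) = 1 + (-165329676/119864965)*z + ...; c3 = -165329676/119864965.


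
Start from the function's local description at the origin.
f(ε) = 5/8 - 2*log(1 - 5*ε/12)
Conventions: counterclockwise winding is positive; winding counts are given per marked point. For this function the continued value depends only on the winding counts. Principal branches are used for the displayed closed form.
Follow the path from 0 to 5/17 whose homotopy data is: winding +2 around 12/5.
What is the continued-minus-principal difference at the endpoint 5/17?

Continued minus principal equals -(8)*pi*i.

The rational part is single-valued and drops out of the difference; each branch term changes only by its own monodromy.
(-2)*log(1 - ε/(12/5)): each positive loop around 12/5 adds 2*pi*i to the log, so winding +2 contributes (-2)*(2)*2*pi*i = -(8)*pi*i.
Summing the contributions at ε = 5/17 gives -(8)*pi*i.


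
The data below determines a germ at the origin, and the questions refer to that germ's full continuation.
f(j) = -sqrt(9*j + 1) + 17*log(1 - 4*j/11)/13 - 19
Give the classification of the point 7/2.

The point is a regular point.

There is no denominator, hence no pole anywhere.
Branch term log(1 - j/(11/4)): argument at 7/2 is -3/11, nonzero, so 7/2 is not its branch point (a point on a principal cut is still regular for the continued germ).
Branch term sqrt(1 - j/(-1/9)): argument at 7/2 is 65/2, nonzero, so 7/2 is not its branch point (a point on a principal cut is still regular for the continued germ).
So the germ continues analytically to 7/2.


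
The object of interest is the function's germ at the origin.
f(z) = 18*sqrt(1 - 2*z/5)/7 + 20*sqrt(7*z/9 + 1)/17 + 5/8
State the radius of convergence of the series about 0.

The radius of convergence is 9/7.

Branch term (20/17)*sqrt(1 - z/(-9/7)): its argument vanishes at z = -9/7, a square-root branch point, modulus 9/7.
Branch term (18/7)*sqrt(1 - z/(5/2)): its argument vanishes at z = 5/2, a square-root branch point, modulus 5/2.
The radius of convergence is the smallest modulus among the singular points: 9/7.


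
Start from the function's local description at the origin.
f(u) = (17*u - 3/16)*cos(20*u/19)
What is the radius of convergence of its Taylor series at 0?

The radius of convergence is infinite.

The factor cos(20*u/19) is entire and contributes no finite singular point.
The polynomial part has no poles.
No finite singular points: the Taylor series at 0 converges everywhere.


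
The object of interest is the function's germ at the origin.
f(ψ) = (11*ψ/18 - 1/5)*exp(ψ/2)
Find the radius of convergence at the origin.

The radius of convergence is infinite.

The factor exp(ψ/2) is entire and contributes no finite singular point.
The polynomial part has no poles.
No finite singular points: the Taylor series at 0 converges everywhere.


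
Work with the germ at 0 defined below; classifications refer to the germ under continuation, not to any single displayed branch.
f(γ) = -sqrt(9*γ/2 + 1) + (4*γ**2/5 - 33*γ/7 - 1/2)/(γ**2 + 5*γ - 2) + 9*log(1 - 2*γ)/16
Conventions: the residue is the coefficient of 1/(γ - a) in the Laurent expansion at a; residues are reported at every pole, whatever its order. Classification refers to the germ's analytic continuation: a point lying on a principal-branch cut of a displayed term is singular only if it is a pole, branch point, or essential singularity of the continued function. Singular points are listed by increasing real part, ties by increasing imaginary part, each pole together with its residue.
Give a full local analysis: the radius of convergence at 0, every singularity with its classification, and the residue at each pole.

Denominator factor (γ**2 + 5*γ - 2): discriminant 33, real irrational roots -5/2 + (1/2)*sqrt(33) and -5/2 - (1/2)*sqrt(33); poles of order 1, moduli -5/2 + (1/2)*sqrt(33) and 5/2 + (1/2)*sqrt(33).
Branch term (9/16)*log(1 - γ/(1/2)): its argument vanishes at γ = 1/2, a logarithmic branch point, modulus 1/2.
Branch term (-1)*sqrt(1 - γ/(-2/9)): its argument vanishes at γ = -2/9, a square-root branch point, modulus 2/9.
The radius of convergence is the smallest modulus among the singular points: 2/9.
The branch terms are analytic at -5/2 - (1/2)*sqrt(33) and contribute nothing to the residue; only the rational part matters.
The factor γ**2 + 5*γ - 2 splits as (γ - a)(γ - a') with a = -5/2 - (1/2)*sqrt(33), a' = -5/2 + (1/2)*sqrt(33). At the order-1 pole a set g(γ) = (γ - a)*(rational part) = [4*γ**2/5 - 33*γ/7 - 1/2] / (γ - a').
Simple pole: residue = g(a) at a = -5/2 - (1/2)*sqrt(33), which is -61/14 - (267/385)*sqrt(33).
The branch terms are analytic at -5/2 + (1/2)*sqrt(33) and contribute nothing to the residue; only the rational part matters.
The factor γ**2 + 5*γ - 2 splits as (γ - a)(γ - a') with a = -5/2 + (1/2)*sqrt(33), a' = -5/2 - (1/2)*sqrt(33). At the order-1 pole a set g(γ) = (γ - a)*(rational part) = [4*γ**2/5 - 33*γ/7 - 1/2] / (γ - a').
Simple pole: residue = g(a) at a = -5/2 + (1/2)*sqrt(33), which is -61/14 + (267/385)*sqrt(33).
List the singular points by increasing real part (a conjugate pair: the negative imaginary part first).

Radius of convergence at 0: 2/9.
At -5/2 - (1/2)*sqrt(33): a pole of order 1; residue -61/14 - (267/385)*sqrt(33).
At -2/9: an algebraic (square-root) branch point.
At -5/2 + (1/2)*sqrt(33): a pole of order 1; residue -61/14 + (267/385)*sqrt(33).
At 1/2: a logarithmic branch point.


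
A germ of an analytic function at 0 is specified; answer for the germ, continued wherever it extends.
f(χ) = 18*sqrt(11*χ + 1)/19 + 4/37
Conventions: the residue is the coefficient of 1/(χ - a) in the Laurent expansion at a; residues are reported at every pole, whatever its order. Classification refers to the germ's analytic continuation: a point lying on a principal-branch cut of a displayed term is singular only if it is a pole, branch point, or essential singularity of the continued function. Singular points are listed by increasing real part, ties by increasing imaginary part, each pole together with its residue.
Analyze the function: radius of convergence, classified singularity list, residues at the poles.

Branch term (18/19)*sqrt(1 - χ/(-1/11)): its argument vanishes at χ = -1/11, a square-root branch point, modulus 1/11.
The radius of convergence is the smallest modulus among the singular points: 1/11.

Radius of convergence at 0: 1/11.
At -1/11: an algebraic (square-root) branch point.


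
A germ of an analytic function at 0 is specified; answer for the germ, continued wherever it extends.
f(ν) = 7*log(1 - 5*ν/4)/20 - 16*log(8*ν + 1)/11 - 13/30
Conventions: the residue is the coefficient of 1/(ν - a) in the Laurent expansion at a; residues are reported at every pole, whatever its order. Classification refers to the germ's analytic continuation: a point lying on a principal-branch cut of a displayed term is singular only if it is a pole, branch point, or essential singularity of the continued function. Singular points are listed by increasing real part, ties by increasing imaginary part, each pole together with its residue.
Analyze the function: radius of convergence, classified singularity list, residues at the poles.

Radius of convergence at 0: 1/8.
At -1/8: a logarithmic branch point.
At 4/5: a logarithmic branch point.

Branch term (-16/11)*log(1 - ν/(-1/8)): its argument vanishes at ν = -1/8, a logarithmic branch point, modulus 1/8.
Branch term (7/20)*log(1 - ν/(4/5)): its argument vanishes at ν = 4/5, a logarithmic branch point, modulus 4/5.
The radius of convergence is the smallest modulus among the singular points: 1/8.
List the singular points by increasing real part (a conjugate pair: the negative imaginary part first).


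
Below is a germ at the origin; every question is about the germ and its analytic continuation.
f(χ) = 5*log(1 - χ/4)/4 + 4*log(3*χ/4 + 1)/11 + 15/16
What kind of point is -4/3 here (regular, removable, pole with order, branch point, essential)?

The point is a logarithmic branch point.

The term (4/11)*log(1 - χ/(-4/3)) has argument 1 - -4/3/(-4/3) = 0 at -4/3: a logarithmic (infinitely-sheeted) branch point; the remaining terms are analytic or single-valued there.


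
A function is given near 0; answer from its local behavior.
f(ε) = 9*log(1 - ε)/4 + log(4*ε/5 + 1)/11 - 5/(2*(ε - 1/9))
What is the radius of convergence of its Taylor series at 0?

Denominator factor (ε - 1/9): pole of order 1 at 1/9, modulus 1/9.
Branch term (1/11)*log(1 - ε/(-5/4)): its argument vanishes at ε = -5/4, a logarithmic branch point, modulus 5/4.
Branch term (9/4)*log(1 - ε/(1)): its argument vanishes at ε = 1, a logarithmic branch point, modulus 1.
The radius of convergence is the smallest modulus among the singular points: 1/9.

The radius of convergence is 1/9.


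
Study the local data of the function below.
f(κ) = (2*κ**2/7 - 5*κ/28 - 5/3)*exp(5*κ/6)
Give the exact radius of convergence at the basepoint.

The factor exp(5*κ/6) is entire and contributes no finite singular point.
The polynomial part has no poles.
No finite singular points: the Taylor series at 0 converges everywhere.

The radius of convergence is infinite.


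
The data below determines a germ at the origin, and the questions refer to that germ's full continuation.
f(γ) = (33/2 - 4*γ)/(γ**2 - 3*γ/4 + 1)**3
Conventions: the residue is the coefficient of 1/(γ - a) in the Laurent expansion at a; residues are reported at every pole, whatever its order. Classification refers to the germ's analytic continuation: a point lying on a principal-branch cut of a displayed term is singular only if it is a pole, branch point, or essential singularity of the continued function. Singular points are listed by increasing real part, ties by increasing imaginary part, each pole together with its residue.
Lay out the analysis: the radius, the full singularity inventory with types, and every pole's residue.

Denominator factor (γ**2 - 3*γ/4 + 1)^3: discriminant -55/16, complex-conjugate roots (3/8) + ((1/8)*sqrt(55))*i and (3/8) - ((1/8)*sqrt(55))*i; poles of order 3, moduli 1 and 1.
The radius of convergence is the smallest modulus among the singular points: 1.
The factor γ**2 - 3*γ/4 + 1 splits as (γ - a)(γ - a') with a = (3/8) - ((1/8)*sqrt(55))*i, a' = (3/8) + ((1/8)*sqrt(55))*i. At the order-3 pole a set g(γ) = (γ - a)^3*f(γ) = [33/2 - 4*γ] / (γ - a')^3.
Order-3 pole: residue = g''(a)/2; g''((3/8) - ((1/8)*sqrt(55))*i) = ((36864/33275)*sqrt(55))*i, so the residue is ((18432/33275)*sqrt(55))*i.
The factor γ**2 - 3*γ/4 + 1 splits as (γ - a)(γ - a') with a = (3/8) + ((1/8)*sqrt(55))*i, a' = (3/8) - ((1/8)*sqrt(55))*i. At the order-3 pole a set g(γ) = (γ - a)^3*f(γ) = [33/2 - 4*γ] / (γ - a')^3.
Order-3 pole: residue = g''(a)/2; g''((3/8) + ((1/8)*sqrt(55))*i) = -((36864/33275)*sqrt(55))*i, so the residue is -((18432/33275)*sqrt(55))*i.
List the singular points by increasing real part (a conjugate pair: the negative imaginary part first).

Radius of convergence at 0: 1.
At (3/8) - ((1/8)*sqrt(55))*i: a pole of order 3; residue ((18432/33275)*sqrt(55))*i.
At (3/8) + ((1/8)*sqrt(55))*i: a pole of order 3; residue -((18432/33275)*sqrt(55))*i.


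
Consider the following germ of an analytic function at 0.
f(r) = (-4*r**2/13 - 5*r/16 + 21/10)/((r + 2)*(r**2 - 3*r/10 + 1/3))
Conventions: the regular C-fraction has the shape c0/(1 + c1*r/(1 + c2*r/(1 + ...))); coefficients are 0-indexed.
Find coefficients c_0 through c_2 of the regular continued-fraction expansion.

Taylor coefficients (expand at 0): a_0 = 63/20, a_1 = 633/800, a_2 = -26577/3250.
c0 = a_0 = 63/20. Peel one level at a time: if S = 1 + c*r/S' with S'(0) = 1, then c is the r-coefficient of S and S' = c*r/(S - 1).
S_1 = c0/f = 1 + (-211/840)*r + (4878353/1834560)*r^2 + ...; c1 = -211/840.
S_2 = c1*r/(S_1 - 1) = 1 + (4878353/460824)*r + ...; c2 = 4878353/460824.

The regular C-fraction coefficients are [63/20, -211/840, 4878353/460824].


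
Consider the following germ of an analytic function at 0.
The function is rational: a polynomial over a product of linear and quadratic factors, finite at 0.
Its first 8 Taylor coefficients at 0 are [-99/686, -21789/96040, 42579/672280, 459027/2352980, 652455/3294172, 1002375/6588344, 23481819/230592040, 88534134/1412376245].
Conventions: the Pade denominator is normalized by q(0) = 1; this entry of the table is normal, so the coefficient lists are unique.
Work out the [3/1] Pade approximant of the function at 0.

Taylor coefficients needed (read off): a_0 = -99/686, a_1 = -21789/96040, a_2 = 42579/672280, a_3 = 459027/2352980, a_4 = 652455/3294172.
Write the denominator as Q(z) = 1 + q1*z. Requiring Q*f - P = O(z^5) with deg P <= 3 kills the coefficients of z^4..z^4 in Q*f:
  z^4: a_4 + q1*a_3 = 0, i.e. 652455/3294172 + (459027/2352980)*q1 = 0.
Solving this linear system: q1 = -13425/13223.
The numerator is Q*f truncated at degree 3: P0 = a_0 = -99/686; P1 = a_1 + q1*a_0 = -14577921/181419560; P2 = a_2 + q1*a_1 = 46618632/158742115; P3 = a_3 + q1*a_2 = 1162580931/8889558440.

The Pade approximant has numerator coefficients [-99/686, -14577921/181419560, 46618632/158742115, 1162580931/8889558440]; denominator coefficients [1, -13425/13223].


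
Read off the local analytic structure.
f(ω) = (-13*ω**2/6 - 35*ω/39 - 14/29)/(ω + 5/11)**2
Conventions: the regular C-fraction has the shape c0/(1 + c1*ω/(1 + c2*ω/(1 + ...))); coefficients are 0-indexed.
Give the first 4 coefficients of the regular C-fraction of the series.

Taylor coefficients (expand at 0): a_0 = -1694/725, a_1 = 839377/141375, a_2 = -35770141/1413750, a_3 = 291906934/3534375.
c0 = a_0 = -1694/725. Peel one level at a time: if S = 1 + c*ω/S' with S'(0) = 1, then c is the ω-coefficient of S and S' = c*ω/(S - 1).
S_1 = c0/f = 1 + (991/390)*ω + (-1163663/266175)*ω^2 + ...; c1 = 991/390.
S_2 = c1*ω/(S_1 - 1) = 1 + (2327326/1352715)*ω + (20451002049/4812196900)*ω^2 + ...; c2 = 2327326/1352715.
S_3 = c2*ω/(S_2 - 1) = 1 + (-797589079911/322893209240)*ω + ...; c3 = -797589079911/322893209240.

The regular C-fraction coefficients are [-1694/725, 991/390, 2327326/1352715, -797589079911/322893209240].


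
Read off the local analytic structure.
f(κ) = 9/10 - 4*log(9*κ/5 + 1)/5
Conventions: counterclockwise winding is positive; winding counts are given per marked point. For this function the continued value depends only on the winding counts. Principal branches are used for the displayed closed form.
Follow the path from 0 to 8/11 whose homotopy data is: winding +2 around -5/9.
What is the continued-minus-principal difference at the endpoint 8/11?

Continued minus principal equals -(16/5)*pi*i.

The rational part is single-valued and drops out of the difference; each branch term changes only by its own monodromy.
(-4/5)*log(1 - κ/(-5/9)): each positive loop around -5/9 adds 2*pi*i to the log, so winding +2 contributes (-4/5)*(2)*2*pi*i = -(16/5)*pi*i.
Summing the contributions at κ = 8/11 gives -(16/5)*pi*i.


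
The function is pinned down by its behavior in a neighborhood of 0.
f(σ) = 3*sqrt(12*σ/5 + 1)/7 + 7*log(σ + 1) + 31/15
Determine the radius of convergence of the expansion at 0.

The radius of convergence is 5/12.

Branch term (3/7)*sqrt(1 - σ/(-5/12)): its argument vanishes at σ = -5/12, a square-root branch point, modulus 5/12.
Branch term (7)*log(1 - σ/(-1)): its argument vanishes at σ = -1, a logarithmic branch point, modulus 1.
The radius of convergence is the smallest modulus among the singular points: 5/12.


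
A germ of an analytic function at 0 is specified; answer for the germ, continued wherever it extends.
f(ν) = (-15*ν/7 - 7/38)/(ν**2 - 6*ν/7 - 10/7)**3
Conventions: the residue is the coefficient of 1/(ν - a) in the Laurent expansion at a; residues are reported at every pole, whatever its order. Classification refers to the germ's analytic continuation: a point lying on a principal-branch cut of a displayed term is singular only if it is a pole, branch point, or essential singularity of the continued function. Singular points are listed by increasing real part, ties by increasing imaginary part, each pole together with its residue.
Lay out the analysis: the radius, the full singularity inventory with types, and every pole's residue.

Radius of convergence at 0: -3/7 + (1/7)*sqrt(79).
At 3/7 - (1/7)*sqrt(79): a pole of order 3; residue (2112537/299767712)*sqrt(79).
At 3/7 + (1/7)*sqrt(79): a pole of order 3; residue -(2112537/299767712)*sqrt(79).

Denominator factor (ν**2 - 6*ν/7 - 10/7)^3: discriminant 316/49, real irrational roots 3/7 + (1/7)*sqrt(79) and 3/7 - (1/7)*sqrt(79); poles of order 3, moduli 3/7 + (1/7)*sqrt(79) and -3/7 + (1/7)*sqrt(79).
The radius of convergence is the smallest modulus among the singular points: -3/7 + (1/7)*sqrt(79).
The factor ν**2 - 6*ν/7 - 10/7 splits as (ν - a)(ν - a') with a = 3/7 - (1/7)*sqrt(79), a' = 3/7 + (1/7)*sqrt(79). At the order-3 pole a set g(ν) = (ν - a)^3*f(ν) = [-15*ν/7 - 7/38] / (ν - a')^3.
Order-3 pole: residue = g''(a)/2; g''(3/7 - (1/7)*sqrt(79)) = (2112537/149883856)*sqrt(79), so the residue is (2112537/299767712)*sqrt(79).
The factor ν**2 - 6*ν/7 - 10/7 splits as (ν - a)(ν - a') with a = 3/7 + (1/7)*sqrt(79), a' = 3/7 - (1/7)*sqrt(79). At the order-3 pole a set g(ν) = (ν - a)^3*f(ν) = [-15*ν/7 - 7/38] / (ν - a')^3.
Order-3 pole: residue = g''(a)/2; g''(3/7 + (1/7)*sqrt(79)) = -(2112537/149883856)*sqrt(79), so the residue is -(2112537/299767712)*sqrt(79).
List the singular points by increasing real part (a conjugate pair: the negative imaginary part first).
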